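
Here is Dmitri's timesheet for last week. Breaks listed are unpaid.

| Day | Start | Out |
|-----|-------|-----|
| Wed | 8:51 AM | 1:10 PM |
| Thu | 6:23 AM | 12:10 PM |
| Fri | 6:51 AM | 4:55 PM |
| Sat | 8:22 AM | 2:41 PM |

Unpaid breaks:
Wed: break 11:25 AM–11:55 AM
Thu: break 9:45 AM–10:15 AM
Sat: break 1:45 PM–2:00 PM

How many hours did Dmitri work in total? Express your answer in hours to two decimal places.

25.23 hours

Wed: 8:51 AM–1:10 PM = 4 h 19 min; less 30 min break → 3 h 49 min
Thu: 6:23 AM–12:10 PM = 5 h 47 min; less 30 min break → 5 h 17 min
Fri: 6:51 AM–4:55 PM = 10 h 4 min
Sat: 8:22 AM–2:41 PM = 6 h 19 min; less 15 min break → 6 h 4 min
Total: 3 h 49 min + 5 h 17 min + 10 h 4 min + 6 h 4 min = 25 h 14 min.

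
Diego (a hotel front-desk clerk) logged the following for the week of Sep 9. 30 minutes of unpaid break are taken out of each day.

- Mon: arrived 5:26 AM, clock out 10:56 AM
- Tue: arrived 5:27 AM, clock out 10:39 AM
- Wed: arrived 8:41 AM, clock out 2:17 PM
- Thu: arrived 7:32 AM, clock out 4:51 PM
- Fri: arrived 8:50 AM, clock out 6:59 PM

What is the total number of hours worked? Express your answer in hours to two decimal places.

Mon: 5:26 AM–10:56 AM = 5 h 30 min; less 30 min break → 5 h 0 min
Tue: 5:27 AM–10:39 AM = 5 h 12 min; less 30 min break → 4 h 42 min
Wed: 8:41 AM–2:17 PM = 5 h 36 min; less 30 min break → 5 h 6 min
Thu: 7:32 AM–4:51 PM = 9 h 19 min; less 30 min break → 8 h 49 min
Fri: 8:50 AM–6:59 PM = 10 h 9 min; less 30 min break → 9 h 39 min
Total: 5 h 0 min + 4 h 42 min + 5 h 6 min + 8 h 49 min + 9 h 39 min = 33 h 16 min.

33.27 hours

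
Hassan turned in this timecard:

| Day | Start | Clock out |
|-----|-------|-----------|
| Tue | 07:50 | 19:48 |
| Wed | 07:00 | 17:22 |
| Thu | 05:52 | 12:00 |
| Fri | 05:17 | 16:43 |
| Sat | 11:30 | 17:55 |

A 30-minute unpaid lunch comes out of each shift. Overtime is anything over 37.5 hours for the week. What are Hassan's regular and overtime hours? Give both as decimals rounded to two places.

Tue: 07:50–19:48 = 11 h 58 min; less 30 min break → 11 h 28 min
Wed: 07:00–17:22 = 10 h 22 min; less 30 min break → 9 h 52 min
Thu: 05:52–12:00 = 6 h 8 min; less 30 min break → 5 h 38 min
Fri: 05:17–16:43 = 11 h 26 min; less 30 min break → 10 h 56 min
Sat: 11:30–17:55 = 6 h 25 min; less 30 min break → 5 h 55 min
Total worked: 43 h 49 min = 43.82 h.
Threshold 37.5 h → overtime 6 h 19 min, regular 37 h 30 min.

Regular 37.50 hours, overtime 6.32 hours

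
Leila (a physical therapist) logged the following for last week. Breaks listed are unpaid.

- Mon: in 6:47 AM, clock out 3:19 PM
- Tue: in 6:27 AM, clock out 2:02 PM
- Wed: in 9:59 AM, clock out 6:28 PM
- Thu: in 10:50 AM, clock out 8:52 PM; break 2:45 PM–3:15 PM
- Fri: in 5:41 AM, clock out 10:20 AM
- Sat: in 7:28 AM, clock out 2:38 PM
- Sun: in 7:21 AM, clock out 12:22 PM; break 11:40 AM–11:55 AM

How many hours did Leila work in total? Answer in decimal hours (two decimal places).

50.72 hours

Mon: 6:47 AM–3:19 PM = 8 h 32 min
Tue: 6:27 AM–2:02 PM = 7 h 35 min
Wed: 9:59 AM–6:28 PM = 8 h 29 min
Thu: 10:50 AM–8:52 PM = 10 h 2 min; less 30 min break → 9 h 32 min
Fri: 5:41 AM–10:20 AM = 4 h 39 min
Sat: 7:28 AM–2:38 PM = 7 h 10 min
Sun: 7:21 AM–12:22 PM = 5 h 1 min; less 15 min break → 4 h 46 min
Total: 8 h 32 min + 7 h 35 min + 8 h 29 min + 9 h 32 min + 4 h 39 min + 7 h 10 min + 4 h 46 min = 50 h 43 min.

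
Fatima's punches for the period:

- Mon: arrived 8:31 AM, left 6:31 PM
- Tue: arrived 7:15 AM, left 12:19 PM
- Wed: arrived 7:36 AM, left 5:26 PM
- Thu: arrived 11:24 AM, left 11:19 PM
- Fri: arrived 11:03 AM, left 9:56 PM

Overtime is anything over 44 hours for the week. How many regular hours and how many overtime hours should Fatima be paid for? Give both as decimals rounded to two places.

Mon: 8:31 AM–6:31 PM = 10 h 0 min
Tue: 7:15 AM–12:19 PM = 5 h 4 min
Wed: 7:36 AM–5:26 PM = 9 h 50 min
Thu: 11:24 AM–11:19 PM = 11 h 55 min
Fri: 11:03 AM–9:56 PM = 10 h 53 min
Total worked: 47 h 42 min = 47.70 h.
Threshold 44 h → overtime 3 h 42 min, regular 44 h 0 min.

Regular 44.00 hours, overtime 3.70 hours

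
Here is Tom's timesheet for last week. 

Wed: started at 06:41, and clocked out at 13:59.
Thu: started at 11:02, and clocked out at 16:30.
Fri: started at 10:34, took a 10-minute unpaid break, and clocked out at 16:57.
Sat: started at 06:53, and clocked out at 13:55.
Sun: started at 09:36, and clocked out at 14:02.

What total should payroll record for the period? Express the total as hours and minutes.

Wed: 06:41–13:59 = 7 h 18 min
Thu: 11:02–16:30 = 5 h 28 min
Fri: 10:34–16:57 = 6 h 23 min; less 10 min break → 6 h 13 min
Sat: 06:53–13:55 = 7 h 2 min
Sun: 09:36–14:02 = 4 h 26 min
Total: 7 h 18 min + 5 h 28 min + 6 h 13 min + 7 h 2 min + 4 h 26 min = 30 h 27 min.

30 h 27 min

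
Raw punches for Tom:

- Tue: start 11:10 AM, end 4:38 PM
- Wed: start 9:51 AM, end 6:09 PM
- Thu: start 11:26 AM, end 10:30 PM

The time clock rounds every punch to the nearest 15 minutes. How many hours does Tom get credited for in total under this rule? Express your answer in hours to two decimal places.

Tue: in 11:10 AM→11:15 AM, out 4:38 PM→4:45 PM; 5 h 30 min
Wed: in 9:51 AM→9:45 AM, out 6:09 PM→6:15 PM; 8 h 30 min
Thu: in 11:26 AM→11:30 AM, out 10:30 PM→10:30 PM; 11 h 0 min
Total credited: 25 h 0 min.

25.00 hours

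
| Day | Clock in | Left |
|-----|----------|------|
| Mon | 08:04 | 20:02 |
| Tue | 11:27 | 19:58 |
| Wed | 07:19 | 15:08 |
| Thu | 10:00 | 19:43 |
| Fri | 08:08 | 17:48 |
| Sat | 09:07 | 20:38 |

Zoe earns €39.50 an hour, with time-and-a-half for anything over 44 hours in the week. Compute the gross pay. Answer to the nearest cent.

€2638.60

Mon: 08:04–20:02 = 11 h 58 min
Tue: 11:27–19:58 = 8 h 31 min
Wed: 07:19–15:08 = 7 h 49 min
Thu: 10:00–19:43 = 9 h 43 min
Fri: 08:08–17:48 = 9 h 40 min
Sat: 09:07–20:38 = 11 h 31 min
Total worked: 59 h 12 min = 3552 min.
Regular 44 h 0 min = 2640 min at €39.50/h; overtime 15 h 12 min = 912 min at €59.25/h.
Pay = (2640 × €39.50 + 912 × €59.25) ÷ 60 = €2638.60.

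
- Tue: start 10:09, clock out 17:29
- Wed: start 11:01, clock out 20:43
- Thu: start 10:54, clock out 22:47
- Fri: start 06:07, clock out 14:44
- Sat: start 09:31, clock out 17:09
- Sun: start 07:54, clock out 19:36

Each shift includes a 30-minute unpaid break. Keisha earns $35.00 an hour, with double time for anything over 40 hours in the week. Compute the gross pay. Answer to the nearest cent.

Tue: 10:09–17:29 = 7 h 20 min; less 30 min break → 6 h 50 min
Wed: 11:01–20:43 = 9 h 42 min; less 30 min break → 9 h 12 min
Thu: 10:54–22:47 = 11 h 53 min; less 30 min break → 11 h 23 min
Fri: 06:07–14:44 = 8 h 37 min; less 30 min break → 8 h 7 min
Sat: 09:31–17:09 = 7 h 38 min; less 30 min break → 7 h 8 min
Sun: 07:54–19:36 = 11 h 42 min; less 30 min break → 11 h 12 min
Total worked: 53 h 52 min = 3232 min.
Regular 40 h 0 min = 2400 min at $35.00/h; overtime 13 h 52 min = 832 min at $70.00/h.
Pay = (2400 × $35.00 + 832 × $70.00) ÷ 60 = $2370.67.

$2370.67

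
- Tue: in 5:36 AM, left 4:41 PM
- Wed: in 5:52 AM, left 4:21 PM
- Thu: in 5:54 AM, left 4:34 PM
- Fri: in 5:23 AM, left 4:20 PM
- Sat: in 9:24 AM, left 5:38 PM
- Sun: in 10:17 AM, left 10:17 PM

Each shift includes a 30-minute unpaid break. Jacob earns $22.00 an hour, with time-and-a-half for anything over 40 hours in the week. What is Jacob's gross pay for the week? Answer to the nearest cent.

$1553.75

Tue: 5:36 AM–4:41 PM = 11 h 5 min; less 30 min break → 10 h 35 min
Wed: 5:52 AM–4:21 PM = 10 h 29 min; less 30 min break → 9 h 59 min
Thu: 5:54 AM–4:34 PM = 10 h 40 min; less 30 min break → 10 h 10 min
Fri: 5:23 AM–4:20 PM = 10 h 57 min; less 30 min break → 10 h 27 min
Sat: 9:24 AM–5:38 PM = 8 h 14 min; less 30 min break → 7 h 44 min
Sun: 10:17 AM–10:17 PM = 12 h 0 min; less 30 min break → 11 h 30 min
Total worked: 60 h 25 min = 3625 min.
Regular 40 h 0 min = 2400 min at $22.00/h; overtime 20 h 25 min = 1225 min at $33.00/h.
Pay = (2400 × $22.00 + 1225 × $33.00) ÷ 60 = $1553.75.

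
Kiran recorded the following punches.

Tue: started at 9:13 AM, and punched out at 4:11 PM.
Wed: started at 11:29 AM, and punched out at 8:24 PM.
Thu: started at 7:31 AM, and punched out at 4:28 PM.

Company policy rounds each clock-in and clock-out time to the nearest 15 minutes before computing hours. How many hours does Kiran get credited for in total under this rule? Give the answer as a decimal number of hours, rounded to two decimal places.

25.00 hours

Tue: in 9:13 AM→9:15 AM, out 4:11 PM→4:15 PM; 7 h 0 min
Wed: in 11:29 AM→11:30 AM, out 8:24 PM→8:30 PM; 9 h 0 min
Thu: in 7:31 AM→7:30 AM, out 4:28 PM→4:30 PM; 9 h 0 min
Total credited: 25 h 0 min.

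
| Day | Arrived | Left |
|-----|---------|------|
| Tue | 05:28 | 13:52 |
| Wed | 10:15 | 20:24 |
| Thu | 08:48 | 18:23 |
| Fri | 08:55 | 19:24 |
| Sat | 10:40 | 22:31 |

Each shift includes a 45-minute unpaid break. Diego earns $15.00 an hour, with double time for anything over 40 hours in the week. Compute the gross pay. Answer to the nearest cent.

Tue: 05:28–13:52 = 8 h 24 min; less 45 min break → 7 h 39 min
Wed: 10:15–20:24 = 10 h 9 min; less 45 min break → 9 h 24 min
Thu: 08:48–18:23 = 9 h 35 min; less 45 min break → 8 h 50 min
Fri: 08:55–19:24 = 10 h 29 min; less 45 min break → 9 h 44 min
Sat: 10:40–22:31 = 11 h 51 min; less 45 min break → 11 h 6 min
Total worked: 46 h 43 min = 2803 min.
Regular 40 h 0 min = 2400 min at $15.00/h; overtime 6 h 43 min = 403 min at $30.00/h.
Pay = (2400 × $15.00 + 403 × $30.00) ÷ 60 = $801.50.

$801.50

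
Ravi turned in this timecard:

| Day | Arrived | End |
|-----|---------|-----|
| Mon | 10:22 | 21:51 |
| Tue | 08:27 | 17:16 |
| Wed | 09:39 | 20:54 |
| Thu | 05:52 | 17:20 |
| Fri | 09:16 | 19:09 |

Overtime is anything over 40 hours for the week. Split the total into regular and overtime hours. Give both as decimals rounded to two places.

Regular 40.00 hours, overtime 12.90 hours

Mon: 10:22–21:51 = 11 h 29 min
Tue: 08:27–17:16 = 8 h 49 min
Wed: 09:39–20:54 = 11 h 15 min
Thu: 05:52–17:20 = 11 h 28 min
Fri: 09:16–19:09 = 9 h 53 min
Total worked: 52 h 54 min = 52.90 h.
Threshold 40 h → overtime 12 h 54 min, regular 40 h 0 min.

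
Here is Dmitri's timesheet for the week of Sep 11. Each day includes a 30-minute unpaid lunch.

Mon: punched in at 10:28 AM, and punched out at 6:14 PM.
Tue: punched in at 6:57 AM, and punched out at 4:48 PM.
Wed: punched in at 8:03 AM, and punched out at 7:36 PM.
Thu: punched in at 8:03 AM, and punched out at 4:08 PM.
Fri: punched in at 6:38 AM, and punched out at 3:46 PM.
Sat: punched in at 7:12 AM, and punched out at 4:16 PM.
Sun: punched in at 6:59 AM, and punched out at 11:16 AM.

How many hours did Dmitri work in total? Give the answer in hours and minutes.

56 h 14 min

Mon: 10:28 AM–6:14 PM = 7 h 46 min; less 30 min break → 7 h 16 min
Tue: 6:57 AM–4:48 PM = 9 h 51 min; less 30 min break → 9 h 21 min
Wed: 8:03 AM–7:36 PM = 11 h 33 min; less 30 min break → 11 h 3 min
Thu: 8:03 AM–4:08 PM = 8 h 5 min; less 30 min break → 7 h 35 min
Fri: 6:38 AM–3:46 PM = 9 h 8 min; less 30 min break → 8 h 38 min
Sat: 7:12 AM–4:16 PM = 9 h 4 min; less 30 min break → 8 h 34 min
Sun: 6:59 AM–11:16 AM = 4 h 17 min; less 30 min break → 3 h 47 min
Total: 7 h 16 min + 9 h 21 min + 11 h 3 min + 7 h 35 min + 8 h 38 min + 8 h 34 min + 3 h 47 min = 56 h 14 min.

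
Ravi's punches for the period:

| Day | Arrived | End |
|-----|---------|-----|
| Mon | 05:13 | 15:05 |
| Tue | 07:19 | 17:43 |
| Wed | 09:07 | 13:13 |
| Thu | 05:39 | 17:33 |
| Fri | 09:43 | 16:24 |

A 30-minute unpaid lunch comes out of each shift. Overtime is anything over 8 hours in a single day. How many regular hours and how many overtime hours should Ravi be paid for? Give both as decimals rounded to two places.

Mon: 05:13–15:05 = 9 h 52 min; less 30 min break → 9 h 22 min
Tue: 07:19–17:43 = 10 h 24 min; less 30 min break → 9 h 54 min
Wed: 09:07–13:13 = 4 h 6 min; less 30 min break → 3 h 36 min
Thu: 05:39–17:33 = 11 h 54 min; less 30 min break → 11 h 24 min
Fri: 09:43–16:24 = 6 h 41 min; less 30 min break → 6 h 11 min
Mon reg 8 h 0 min / OT 1 h 22 min; Tue reg 8 h 0 min / OT 1 h 54 min; Wed reg 3 h 36 min / OT 0 h 0 min; Thu reg 8 h 0 min / OT 3 h 24 min; Fri reg 6 h 11 min / OT 0 h 0 min.
Totals: regular 33 h 47 min, overtime 6 h 40 min.

Regular 33.78 hours, overtime 6.67 hours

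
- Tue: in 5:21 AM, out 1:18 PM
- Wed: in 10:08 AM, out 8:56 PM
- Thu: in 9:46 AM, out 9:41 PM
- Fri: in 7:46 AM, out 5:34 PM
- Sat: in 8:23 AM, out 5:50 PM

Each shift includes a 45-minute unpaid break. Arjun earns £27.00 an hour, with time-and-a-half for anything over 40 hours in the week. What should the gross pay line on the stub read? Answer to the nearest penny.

£1329.75

Tue: 5:21 AM–1:18 PM = 7 h 57 min; less 45 min break → 7 h 12 min
Wed: 10:08 AM–8:56 PM = 10 h 48 min; less 45 min break → 10 h 3 min
Thu: 9:46 AM–9:41 PM = 11 h 55 min; less 45 min break → 11 h 10 min
Fri: 7:46 AM–5:34 PM = 9 h 48 min; less 45 min break → 9 h 3 min
Sat: 8:23 AM–5:50 PM = 9 h 27 min; less 45 min break → 8 h 42 min
Total worked: 46 h 10 min = 2770 min.
Regular 40 h 0 min = 2400 min at £27.00/h; overtime 6 h 10 min = 370 min at £40.50/h.
Pay = (2400 × £27.00 + 370 × £40.50) ÷ 60 = £1329.75.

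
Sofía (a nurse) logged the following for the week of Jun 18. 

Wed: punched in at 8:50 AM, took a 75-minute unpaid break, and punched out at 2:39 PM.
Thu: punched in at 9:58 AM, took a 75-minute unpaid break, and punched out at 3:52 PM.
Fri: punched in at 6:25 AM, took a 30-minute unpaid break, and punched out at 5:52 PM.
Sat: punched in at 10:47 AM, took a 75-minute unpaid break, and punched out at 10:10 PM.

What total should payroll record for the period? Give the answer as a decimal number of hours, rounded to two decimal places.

Wed: 8:50 AM–2:39 PM = 5 h 49 min; less 75 min break → 4 h 34 min
Thu: 9:58 AM–3:52 PM = 5 h 54 min; less 75 min break → 4 h 39 min
Fri: 6:25 AM–5:52 PM = 11 h 27 min; less 30 min break → 10 h 57 min
Sat: 10:47 AM–10:10 PM = 11 h 23 min; less 75 min break → 10 h 8 min
Total: 4 h 34 min + 4 h 39 min + 10 h 57 min + 10 h 8 min = 30 h 18 min.

30.30 hours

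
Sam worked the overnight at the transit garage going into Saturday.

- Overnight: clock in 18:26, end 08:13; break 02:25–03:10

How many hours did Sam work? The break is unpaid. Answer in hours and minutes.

13 h 2 min

Overnight: 18:26 → midnight = 5 h 34 min; midnight → 08:13 = 8 h 13 min; span 13 h 47 min; less 45 min break → 13 h 2 min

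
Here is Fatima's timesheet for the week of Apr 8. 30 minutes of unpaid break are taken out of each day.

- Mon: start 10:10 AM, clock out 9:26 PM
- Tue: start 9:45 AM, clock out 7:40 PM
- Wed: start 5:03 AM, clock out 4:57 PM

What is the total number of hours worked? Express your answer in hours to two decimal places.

Mon: 10:10 AM–9:26 PM = 11 h 16 min; less 30 min break → 10 h 46 min
Tue: 9:45 AM–7:40 PM = 9 h 55 min; less 30 min break → 9 h 25 min
Wed: 5:03 AM–4:57 PM = 11 h 54 min; less 30 min break → 11 h 24 min
Total: 10 h 46 min + 9 h 25 min + 11 h 24 min = 31 h 35 min.

31.58 hours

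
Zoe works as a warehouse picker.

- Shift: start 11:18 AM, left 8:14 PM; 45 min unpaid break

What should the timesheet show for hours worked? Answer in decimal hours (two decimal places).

8.18 hours

Shift: 11:18 AM–8:14 PM = 8 h 56 min; less 45 min break → 8 h 11 min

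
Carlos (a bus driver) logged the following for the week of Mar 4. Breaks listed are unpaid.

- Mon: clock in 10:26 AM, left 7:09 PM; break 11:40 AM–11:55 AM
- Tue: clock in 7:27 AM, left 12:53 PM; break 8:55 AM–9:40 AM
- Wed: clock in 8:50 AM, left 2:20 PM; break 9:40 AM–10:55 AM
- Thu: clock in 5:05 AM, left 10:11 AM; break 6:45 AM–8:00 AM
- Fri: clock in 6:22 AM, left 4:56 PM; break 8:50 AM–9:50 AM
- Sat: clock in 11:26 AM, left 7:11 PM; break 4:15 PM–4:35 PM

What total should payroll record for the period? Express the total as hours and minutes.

38 h 14 min

Mon: 10:26 AM–7:09 PM = 8 h 43 min; less 15 min break → 8 h 28 min
Tue: 7:27 AM–12:53 PM = 5 h 26 min; less 45 min break → 4 h 41 min
Wed: 8:50 AM–2:20 PM = 5 h 30 min; less 75 min break → 4 h 15 min
Thu: 5:05 AM–10:11 AM = 5 h 6 min; less 75 min break → 3 h 51 min
Fri: 6:22 AM–4:56 PM = 10 h 34 min; less 60 min break → 9 h 34 min
Sat: 11:26 AM–7:11 PM = 7 h 45 min; less 20 min break → 7 h 25 min
Total: 8 h 28 min + 4 h 41 min + 4 h 15 min + 3 h 51 min + 9 h 34 min + 7 h 25 min = 38 h 14 min.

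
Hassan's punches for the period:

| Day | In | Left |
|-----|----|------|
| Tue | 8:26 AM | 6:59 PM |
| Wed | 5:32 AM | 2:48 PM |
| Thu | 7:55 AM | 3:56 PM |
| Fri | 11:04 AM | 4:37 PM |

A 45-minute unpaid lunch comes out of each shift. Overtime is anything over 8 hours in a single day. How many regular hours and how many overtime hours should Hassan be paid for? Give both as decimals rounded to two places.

Tue: 8:26 AM–6:59 PM = 10 h 33 min; less 45 min break → 9 h 48 min
Wed: 5:32 AM–2:48 PM = 9 h 16 min; less 45 min break → 8 h 31 min
Thu: 7:55 AM–3:56 PM = 8 h 1 min; less 45 min break → 7 h 16 min
Fri: 11:04 AM–4:37 PM = 5 h 33 min; less 45 min break → 4 h 48 min
Tue reg 8 h 0 min / OT 1 h 48 min; Wed reg 8 h 0 min / OT 0 h 31 min; Thu reg 7 h 16 min / OT 0 h 0 min; Fri reg 4 h 48 min / OT 0 h 0 min.
Totals: regular 28 h 4 min, overtime 2 h 19 min.

Regular 28.07 hours, overtime 2.32 hours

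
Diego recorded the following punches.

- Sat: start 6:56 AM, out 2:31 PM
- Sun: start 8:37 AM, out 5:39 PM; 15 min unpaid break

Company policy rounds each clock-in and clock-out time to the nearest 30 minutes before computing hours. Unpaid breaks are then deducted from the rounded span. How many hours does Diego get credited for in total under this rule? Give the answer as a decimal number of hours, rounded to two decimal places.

Sat: in 6:56 AM→7:00 AM, out 2:31 PM→2:30 PM; 7 h 30 min
Sun: in 8:37 AM→8:30 AM, out 5:39 PM→5:30 PM; 9 h 0 min − 15 min = 8 h 45 min
Total credited: 16 h 15 min.

16.25 hours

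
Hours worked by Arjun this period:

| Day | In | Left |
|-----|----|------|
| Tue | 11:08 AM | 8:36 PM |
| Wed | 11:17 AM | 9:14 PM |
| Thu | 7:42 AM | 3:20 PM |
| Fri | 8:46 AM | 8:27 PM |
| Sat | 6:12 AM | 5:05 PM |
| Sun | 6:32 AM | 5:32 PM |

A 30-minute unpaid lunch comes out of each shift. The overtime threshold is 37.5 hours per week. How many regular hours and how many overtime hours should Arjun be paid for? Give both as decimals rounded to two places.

Regular 37.50 hours, overtime 20.12 hours

Tue: 11:08 AM–8:36 PM = 9 h 28 min; less 30 min break → 8 h 58 min
Wed: 11:17 AM–9:14 PM = 9 h 57 min; less 30 min break → 9 h 27 min
Thu: 7:42 AM–3:20 PM = 7 h 38 min; less 30 min break → 7 h 8 min
Fri: 8:46 AM–8:27 PM = 11 h 41 min; less 30 min break → 11 h 11 min
Sat: 6:12 AM–5:05 PM = 10 h 53 min; less 30 min break → 10 h 23 min
Sun: 6:32 AM–5:32 PM = 11 h 0 min; less 30 min break → 10 h 30 min
Total worked: 57 h 37 min = 57.62 h.
Threshold 37.5 h → overtime 20 h 7 min, regular 37 h 30 min.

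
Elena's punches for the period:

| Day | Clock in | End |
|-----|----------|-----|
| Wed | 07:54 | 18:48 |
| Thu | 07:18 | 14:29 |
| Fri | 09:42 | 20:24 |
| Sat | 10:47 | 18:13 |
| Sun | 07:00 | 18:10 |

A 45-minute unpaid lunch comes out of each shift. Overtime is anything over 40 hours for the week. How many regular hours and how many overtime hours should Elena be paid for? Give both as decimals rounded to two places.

Regular 40.00 hours, overtime 3.63 hours

Wed: 07:54–18:48 = 10 h 54 min; less 45 min break → 10 h 9 min
Thu: 07:18–14:29 = 7 h 11 min; less 45 min break → 6 h 26 min
Fri: 09:42–20:24 = 10 h 42 min; less 45 min break → 9 h 57 min
Sat: 10:47–18:13 = 7 h 26 min; less 45 min break → 6 h 41 min
Sun: 07:00–18:10 = 11 h 10 min; less 45 min break → 10 h 25 min
Total worked: 43 h 38 min = 43.63 h.
Threshold 40 h → overtime 3 h 38 min, regular 40 h 0 min.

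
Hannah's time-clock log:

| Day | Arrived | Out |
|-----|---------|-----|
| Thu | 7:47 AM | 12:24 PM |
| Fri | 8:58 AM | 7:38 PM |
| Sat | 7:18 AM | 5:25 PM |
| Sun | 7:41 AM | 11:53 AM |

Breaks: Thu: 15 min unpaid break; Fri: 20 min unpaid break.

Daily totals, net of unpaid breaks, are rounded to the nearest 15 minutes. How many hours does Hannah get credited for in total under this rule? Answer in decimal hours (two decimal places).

Thu: 7:47 AM–12:24 PM = 4 h 37 min − 15 min = 4 h 22 min → rounds to 4 h 15 min
Fri: 8:58 AM–7:38 PM = 10 h 40 min − 20 min = 10 h 20 min → rounds to 10 h 15 min
Sat: 7:18 AM–5:25 PM = 10 h 7 min → rounds to 10 h 0 min
Sun: 7:41 AM–11:53 AM = 4 h 12 min → rounds to 4 h 15 min
Total credited: 28 h 45 min.

28.75 hours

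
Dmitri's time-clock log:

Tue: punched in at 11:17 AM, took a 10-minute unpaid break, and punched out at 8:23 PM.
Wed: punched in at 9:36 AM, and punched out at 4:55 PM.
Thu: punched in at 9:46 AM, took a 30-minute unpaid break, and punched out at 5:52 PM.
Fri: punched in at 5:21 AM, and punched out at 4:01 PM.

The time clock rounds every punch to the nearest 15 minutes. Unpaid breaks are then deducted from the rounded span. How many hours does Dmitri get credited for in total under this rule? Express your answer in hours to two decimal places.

34.83 hours

Tue: in 11:17 AM→11:15 AM, out 8:23 PM→8:30 PM; 9 h 15 min − 10 min = 9 h 5 min
Wed: in 9:36 AM→9:30 AM, out 4:55 PM→5:00 PM; 7 h 30 min
Thu: in 9:46 AM→9:45 AM, out 5:52 PM→5:45 PM; 8 h 0 min − 30 min = 7 h 30 min
Fri: in 5:21 AM→5:15 AM, out 4:01 PM→4:00 PM; 10 h 45 min
Total credited: 34 h 50 min.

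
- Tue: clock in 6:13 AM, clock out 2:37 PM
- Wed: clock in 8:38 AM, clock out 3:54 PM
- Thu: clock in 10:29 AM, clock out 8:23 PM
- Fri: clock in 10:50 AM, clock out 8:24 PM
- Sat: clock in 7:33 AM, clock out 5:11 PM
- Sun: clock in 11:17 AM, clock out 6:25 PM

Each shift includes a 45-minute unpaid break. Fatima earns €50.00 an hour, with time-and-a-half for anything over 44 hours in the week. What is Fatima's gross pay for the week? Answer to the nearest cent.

Tue: 6:13 AM–2:37 PM = 8 h 24 min; less 45 min break → 7 h 39 min
Wed: 8:38 AM–3:54 PM = 7 h 16 min; less 45 min break → 6 h 31 min
Thu: 10:29 AM–8:23 PM = 9 h 54 min; less 45 min break → 9 h 9 min
Fri: 10:50 AM–8:24 PM = 9 h 34 min; less 45 min break → 8 h 49 min
Sat: 7:33 AM–5:11 PM = 9 h 38 min; less 45 min break → 8 h 53 min
Sun: 11:17 AM–6:25 PM = 7 h 8 min; less 45 min break → 6 h 23 min
Total worked: 47 h 24 min = 2844 min.
Regular 44 h 0 min = 2640 min at €50.00/h; overtime 3 h 24 min = 204 min at €75.00/h.
Pay = (2640 × €50.00 + 204 × €75.00) ÷ 60 = €2455.00.

€2455.00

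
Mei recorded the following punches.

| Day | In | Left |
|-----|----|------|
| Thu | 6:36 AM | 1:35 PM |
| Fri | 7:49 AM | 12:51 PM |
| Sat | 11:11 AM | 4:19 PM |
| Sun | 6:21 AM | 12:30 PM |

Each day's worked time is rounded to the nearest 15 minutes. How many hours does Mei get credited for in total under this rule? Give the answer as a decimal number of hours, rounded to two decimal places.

23.50 hours

Thu: 6:36 AM–1:35 PM = 6 h 59 min → rounds to 7 h 0 min
Fri: 7:49 AM–12:51 PM = 5 h 2 min → rounds to 5 h 0 min
Sat: 11:11 AM–4:19 PM = 5 h 8 min → rounds to 5 h 15 min
Sun: 6:21 AM–12:30 PM = 6 h 9 min → rounds to 6 h 15 min
Total credited: 23 h 30 min.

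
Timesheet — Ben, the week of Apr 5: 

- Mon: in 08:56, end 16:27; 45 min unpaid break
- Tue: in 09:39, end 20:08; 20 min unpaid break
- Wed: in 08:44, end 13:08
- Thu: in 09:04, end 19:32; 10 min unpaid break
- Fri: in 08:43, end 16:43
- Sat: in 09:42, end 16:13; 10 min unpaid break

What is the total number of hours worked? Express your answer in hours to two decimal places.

Mon: 08:56–16:27 = 7 h 31 min; less 45 min break → 6 h 46 min
Tue: 09:39–20:08 = 10 h 29 min; less 20 min break → 10 h 9 min
Wed: 08:44–13:08 = 4 h 24 min
Thu: 09:04–19:32 = 10 h 28 min; less 10 min break → 10 h 18 min
Fri: 08:43–16:43 = 8 h 0 min
Sat: 09:42–16:13 = 6 h 31 min; less 10 min break → 6 h 21 min
Total: 6 h 46 min + 10 h 9 min + 4 h 24 min + 10 h 18 min + 8 h 0 min + 6 h 21 min = 45 h 58 min.

45.97 hours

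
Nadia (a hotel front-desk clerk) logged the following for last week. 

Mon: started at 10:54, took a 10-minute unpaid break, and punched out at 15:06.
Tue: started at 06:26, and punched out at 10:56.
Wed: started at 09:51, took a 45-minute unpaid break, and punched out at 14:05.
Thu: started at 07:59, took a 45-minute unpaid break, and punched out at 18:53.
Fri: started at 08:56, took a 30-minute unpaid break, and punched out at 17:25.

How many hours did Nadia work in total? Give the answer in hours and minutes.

Mon: 10:54–15:06 = 4 h 12 min; less 10 min break → 4 h 2 min
Tue: 06:26–10:56 = 4 h 30 min
Wed: 09:51–14:05 = 4 h 14 min; less 45 min break → 3 h 29 min
Thu: 07:59–18:53 = 10 h 54 min; less 45 min break → 10 h 9 min
Fri: 08:56–17:25 = 8 h 29 min; less 30 min break → 7 h 59 min
Total: 4 h 2 min + 4 h 30 min + 3 h 29 min + 10 h 9 min + 7 h 59 min = 30 h 9 min.

30 h 9 min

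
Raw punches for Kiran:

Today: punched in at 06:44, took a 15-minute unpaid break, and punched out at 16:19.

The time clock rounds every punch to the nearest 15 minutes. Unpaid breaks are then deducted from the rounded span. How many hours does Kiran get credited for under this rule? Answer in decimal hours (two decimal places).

Today: in 06:44→06:45, out 16:19→16:15; 9 h 30 min − 15 min = 9 h 15 min

9.25 hours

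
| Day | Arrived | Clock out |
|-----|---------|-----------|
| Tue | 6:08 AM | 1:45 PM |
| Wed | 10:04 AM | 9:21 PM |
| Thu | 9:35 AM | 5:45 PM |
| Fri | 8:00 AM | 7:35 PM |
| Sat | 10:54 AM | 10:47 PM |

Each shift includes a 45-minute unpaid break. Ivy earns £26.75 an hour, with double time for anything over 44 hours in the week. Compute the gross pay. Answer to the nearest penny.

Tue: 6:08 AM–1:45 PM = 7 h 37 min; less 45 min break → 6 h 52 min
Wed: 10:04 AM–9:21 PM = 11 h 17 min; less 45 min break → 10 h 32 min
Thu: 9:35 AM–5:45 PM = 8 h 10 min; less 45 min break → 7 h 25 min
Fri: 8:00 AM–7:35 PM = 11 h 35 min; less 45 min break → 10 h 50 min
Sat: 10:54 AM–10:47 PM = 11 h 53 min; less 45 min break → 11 h 8 min
Total worked: 46 h 47 min = 2807 min.
Regular 44 h 0 min = 2640 min at £26.75/h; overtime 2 h 47 min = 167 min at £53.50/h.
Pay = (2640 × £26.75 + 167 × £53.50) ÷ 60 = £1325.91.

£1325.91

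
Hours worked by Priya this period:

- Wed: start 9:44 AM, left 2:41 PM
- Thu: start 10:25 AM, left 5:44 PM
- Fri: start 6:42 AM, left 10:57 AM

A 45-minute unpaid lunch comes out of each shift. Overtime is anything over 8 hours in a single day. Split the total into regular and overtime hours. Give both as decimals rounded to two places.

Wed: 9:44 AM–2:41 PM = 4 h 57 min; less 45 min break → 4 h 12 min
Thu: 10:25 AM–5:44 PM = 7 h 19 min; less 45 min break → 6 h 34 min
Fri: 6:42 AM–10:57 AM = 4 h 15 min; less 45 min break → 3 h 30 min
Wed reg 4 h 12 min / OT 0 h 0 min; Thu reg 6 h 34 min / OT 0 h 0 min; Fri reg 3 h 30 min / OT 0 h 0 min.
Totals: regular 14 h 16 min, overtime 0 h 0 min.

Regular 14.27 hours, overtime 0.00 hours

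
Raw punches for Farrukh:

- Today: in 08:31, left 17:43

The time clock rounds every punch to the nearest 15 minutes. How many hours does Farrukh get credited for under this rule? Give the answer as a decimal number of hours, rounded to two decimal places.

Today: in 08:31→08:30, out 17:43→17:45; 9 h 15 min

9.25 hours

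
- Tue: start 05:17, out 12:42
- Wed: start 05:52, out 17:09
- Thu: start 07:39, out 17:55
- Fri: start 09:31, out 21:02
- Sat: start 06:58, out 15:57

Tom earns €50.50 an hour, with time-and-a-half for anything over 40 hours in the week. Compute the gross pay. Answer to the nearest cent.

Tue: 05:17–12:42 = 7 h 25 min
Wed: 05:52–17:09 = 11 h 17 min
Thu: 07:39–17:55 = 10 h 16 min
Fri: 09:31–21:02 = 11 h 31 min
Sat: 06:58–15:57 = 8 h 59 min
Total worked: 49 h 28 min = 2968 min.
Regular 40 h 0 min = 2400 min at €50.50/h; overtime 9 h 28 min = 568 min at €75.75/h.
Pay = (2400 × €50.50 + 568 × €75.75) ÷ 60 = €2737.10.

€2737.10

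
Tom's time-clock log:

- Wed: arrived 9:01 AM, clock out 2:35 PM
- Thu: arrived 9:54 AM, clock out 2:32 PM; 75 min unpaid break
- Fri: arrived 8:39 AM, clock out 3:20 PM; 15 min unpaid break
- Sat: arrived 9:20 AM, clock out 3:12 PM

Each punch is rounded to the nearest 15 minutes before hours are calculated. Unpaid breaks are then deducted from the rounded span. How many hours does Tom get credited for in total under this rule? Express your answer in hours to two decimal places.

Wed: in 9:01 AM→9:00 AM, out 2:35 PM→2:30 PM; 5 h 30 min
Thu: in 9:54 AM→10:00 AM, out 2:32 PM→2:30 PM; 4 h 30 min − 75 min = 3 h 15 min
Fri: in 8:39 AM→8:45 AM, out 3:20 PM→3:15 PM; 6 h 30 min − 15 min = 6 h 15 min
Sat: in 9:20 AM→9:15 AM, out 3:12 PM→3:15 PM; 6 h 0 min
Total credited: 21 h 0 min.

21.00 hours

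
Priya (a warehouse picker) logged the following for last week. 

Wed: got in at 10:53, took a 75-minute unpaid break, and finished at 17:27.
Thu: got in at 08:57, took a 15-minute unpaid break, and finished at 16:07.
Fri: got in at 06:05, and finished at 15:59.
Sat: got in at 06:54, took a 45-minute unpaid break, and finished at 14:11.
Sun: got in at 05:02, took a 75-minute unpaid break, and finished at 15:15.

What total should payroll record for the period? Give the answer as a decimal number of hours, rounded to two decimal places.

37.63 hours

Wed: 10:53–17:27 = 6 h 34 min; less 75 min break → 5 h 19 min
Thu: 08:57–16:07 = 7 h 10 min; less 15 min break → 6 h 55 min
Fri: 06:05–15:59 = 9 h 54 min
Sat: 06:54–14:11 = 7 h 17 min; less 45 min break → 6 h 32 min
Sun: 05:02–15:15 = 10 h 13 min; less 75 min break → 8 h 58 min
Total: 5 h 19 min + 6 h 55 min + 9 h 54 min + 6 h 32 min + 8 h 58 min = 37 h 38 min.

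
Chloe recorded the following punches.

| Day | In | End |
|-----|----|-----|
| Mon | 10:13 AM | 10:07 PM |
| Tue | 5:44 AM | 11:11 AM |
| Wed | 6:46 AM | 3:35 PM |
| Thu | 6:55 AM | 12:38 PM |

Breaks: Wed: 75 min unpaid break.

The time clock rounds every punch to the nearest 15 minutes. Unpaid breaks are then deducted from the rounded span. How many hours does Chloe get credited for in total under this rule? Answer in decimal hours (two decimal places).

Mon: in 10:13 AM→10:15 AM, out 10:07 PM→10:00 PM; 11 h 45 min
Tue: in 5:44 AM→5:45 AM, out 11:11 AM→11:15 AM; 5 h 30 min
Wed: in 6:46 AM→6:45 AM, out 3:35 PM→3:30 PM; 8 h 45 min − 75 min = 7 h 30 min
Thu: in 6:55 AM→7:00 AM, out 12:38 PM→12:45 PM; 5 h 45 min
Total credited: 30 h 30 min.

30.50 hours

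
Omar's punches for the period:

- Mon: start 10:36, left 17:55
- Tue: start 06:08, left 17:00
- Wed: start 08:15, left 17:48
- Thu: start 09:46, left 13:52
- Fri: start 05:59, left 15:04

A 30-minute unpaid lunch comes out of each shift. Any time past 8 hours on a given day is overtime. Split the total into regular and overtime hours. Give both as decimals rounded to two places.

Mon: 10:36–17:55 = 7 h 19 min; less 30 min break → 6 h 49 min
Tue: 06:08–17:00 = 10 h 52 min; less 30 min break → 10 h 22 min
Wed: 08:15–17:48 = 9 h 33 min; less 30 min break → 9 h 3 min
Thu: 09:46–13:52 = 4 h 6 min; less 30 min break → 3 h 36 min
Fri: 05:59–15:04 = 9 h 5 min; less 30 min break → 8 h 35 min
Mon reg 6 h 49 min / OT 0 h 0 min; Tue reg 8 h 0 min / OT 2 h 22 min; Wed reg 8 h 0 min / OT 1 h 3 min; Thu reg 3 h 36 min / OT 0 h 0 min; Fri reg 8 h 0 min / OT 0 h 35 min.
Totals: regular 34 h 25 min, overtime 4 h 0 min.

Regular 34.42 hours, overtime 4.00 hours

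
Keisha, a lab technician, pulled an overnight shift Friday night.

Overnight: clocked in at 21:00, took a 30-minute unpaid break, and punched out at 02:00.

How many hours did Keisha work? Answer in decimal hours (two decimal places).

Overnight: 21:00 → midnight = 3 h 0 min; midnight → 02:00 = 2 h 0 min; span 5 h 0 min; less 30 min break → 4 h 30 min

4.50 hours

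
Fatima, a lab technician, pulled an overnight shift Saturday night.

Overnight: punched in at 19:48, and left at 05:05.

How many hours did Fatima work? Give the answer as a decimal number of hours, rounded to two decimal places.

9.28 hours

Overnight: 19:48 → midnight = 4 h 12 min; midnight → 05:05 = 5 h 5 min; span 9 h 17 min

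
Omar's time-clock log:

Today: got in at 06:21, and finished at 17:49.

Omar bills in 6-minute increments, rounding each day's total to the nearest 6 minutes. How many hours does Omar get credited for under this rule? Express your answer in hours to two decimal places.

11.50 hours

Today: 06:21–17:49 = 11 h 28 min → rounds to 11 h 30 min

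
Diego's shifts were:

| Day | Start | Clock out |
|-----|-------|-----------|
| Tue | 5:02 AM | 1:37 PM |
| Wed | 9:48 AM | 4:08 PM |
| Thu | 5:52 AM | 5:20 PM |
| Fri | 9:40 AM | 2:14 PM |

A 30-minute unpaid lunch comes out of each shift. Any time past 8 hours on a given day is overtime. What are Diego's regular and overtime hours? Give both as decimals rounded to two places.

Tue: 5:02 AM–1:37 PM = 8 h 35 min; less 30 min break → 8 h 5 min
Wed: 9:48 AM–4:08 PM = 6 h 20 min; less 30 min break → 5 h 50 min
Thu: 5:52 AM–5:20 PM = 11 h 28 min; less 30 min break → 10 h 58 min
Fri: 9:40 AM–2:14 PM = 4 h 34 min; less 30 min break → 4 h 4 min
Tue reg 8 h 0 min / OT 0 h 5 min; Wed reg 5 h 50 min / OT 0 h 0 min; Thu reg 8 h 0 min / OT 2 h 58 min; Fri reg 4 h 4 min / OT 0 h 0 min.
Totals: regular 25 h 54 min, overtime 3 h 3 min.

Regular 25.90 hours, overtime 3.05 hours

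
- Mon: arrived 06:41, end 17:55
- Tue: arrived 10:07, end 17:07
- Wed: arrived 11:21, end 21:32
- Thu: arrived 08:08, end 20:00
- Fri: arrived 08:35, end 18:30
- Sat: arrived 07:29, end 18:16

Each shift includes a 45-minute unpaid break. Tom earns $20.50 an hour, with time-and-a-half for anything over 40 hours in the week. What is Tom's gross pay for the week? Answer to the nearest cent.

Mon: 06:41–17:55 = 11 h 14 min; less 45 min break → 10 h 29 min
Tue: 10:07–17:07 = 7 h 0 min; less 45 min break → 6 h 15 min
Wed: 11:21–21:32 = 10 h 11 min; less 45 min break → 9 h 26 min
Thu: 08:08–20:00 = 11 h 52 min; less 45 min break → 11 h 7 min
Fri: 08:35–18:30 = 9 h 55 min; less 45 min break → 9 h 10 min
Sat: 07:29–18:16 = 10 h 47 min; less 45 min break → 10 h 2 min
Total worked: 56 h 29 min = 3389 min.
Regular 40 h 0 min = 2400 min at $20.50/h; overtime 16 h 29 min = 989 min at $30.75/h.
Pay = (2400 × $20.50 + 989 × $30.75) ÷ 60 = $1326.86.

$1326.86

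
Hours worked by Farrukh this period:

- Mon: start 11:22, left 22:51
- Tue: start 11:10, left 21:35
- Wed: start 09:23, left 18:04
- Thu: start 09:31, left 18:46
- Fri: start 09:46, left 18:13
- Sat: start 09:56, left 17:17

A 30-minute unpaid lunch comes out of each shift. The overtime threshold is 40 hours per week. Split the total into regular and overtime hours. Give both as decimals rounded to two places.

Mon: 11:22–22:51 = 11 h 29 min; less 30 min break → 10 h 59 min
Tue: 11:10–21:35 = 10 h 25 min; less 30 min break → 9 h 55 min
Wed: 09:23–18:04 = 8 h 41 min; less 30 min break → 8 h 11 min
Thu: 09:31–18:46 = 9 h 15 min; less 30 min break → 8 h 45 min
Fri: 09:46–18:13 = 8 h 27 min; less 30 min break → 7 h 57 min
Sat: 09:56–17:17 = 7 h 21 min; less 30 min break → 6 h 51 min
Total worked: 52 h 38 min = 52.63 h.
Threshold 40 h → overtime 12 h 38 min, regular 40 h 0 min.

Regular 40.00 hours, overtime 12.63 hours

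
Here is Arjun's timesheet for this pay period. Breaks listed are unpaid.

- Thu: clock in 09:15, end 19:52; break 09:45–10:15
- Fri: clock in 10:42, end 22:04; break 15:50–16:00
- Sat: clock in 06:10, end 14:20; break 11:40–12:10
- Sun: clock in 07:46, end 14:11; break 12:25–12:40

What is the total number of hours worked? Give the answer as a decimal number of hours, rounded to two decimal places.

Thu: 09:15–19:52 = 10 h 37 min; less 30 min break → 10 h 7 min
Fri: 10:42–22:04 = 11 h 22 min; less 10 min break → 11 h 12 min
Sat: 06:10–14:20 = 8 h 10 min; less 30 min break → 7 h 40 min
Sun: 07:46–14:11 = 6 h 25 min; less 15 min break → 6 h 10 min
Total: 10 h 7 min + 11 h 12 min + 7 h 40 min + 6 h 10 min = 35 h 9 min.

35.15 hours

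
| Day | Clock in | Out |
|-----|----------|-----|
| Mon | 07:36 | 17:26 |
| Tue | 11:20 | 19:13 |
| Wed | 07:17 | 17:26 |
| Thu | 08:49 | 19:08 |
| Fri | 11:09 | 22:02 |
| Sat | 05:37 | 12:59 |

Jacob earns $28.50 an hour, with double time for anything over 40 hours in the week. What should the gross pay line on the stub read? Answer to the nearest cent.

Mon: 07:36–17:26 = 9 h 50 min
Tue: 11:20–19:13 = 7 h 53 min
Wed: 07:17–17:26 = 10 h 9 min
Thu: 08:49–19:08 = 10 h 19 min
Fri: 11:09–22:02 = 10 h 53 min
Sat: 05:37–12:59 = 7 h 22 min
Total worked: 56 h 26 min = 3386 min.
Regular 40 h 0 min = 2400 min at $28.50/h; overtime 16 h 26 min = 986 min at $57.00/h.
Pay = (2400 × $28.50 + 986 × $57.00) ÷ 60 = $2076.70.

$2076.70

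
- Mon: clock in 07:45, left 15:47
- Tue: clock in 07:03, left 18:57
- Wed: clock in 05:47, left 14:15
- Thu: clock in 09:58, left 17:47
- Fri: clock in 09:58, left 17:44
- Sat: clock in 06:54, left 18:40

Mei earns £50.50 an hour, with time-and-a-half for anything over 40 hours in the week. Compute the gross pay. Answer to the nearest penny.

£3213.06

Mon: 07:45–15:47 = 8 h 2 min
Tue: 07:03–18:57 = 11 h 54 min
Wed: 05:47–14:15 = 8 h 28 min
Thu: 09:58–17:47 = 7 h 49 min
Fri: 09:58–17:44 = 7 h 46 min
Sat: 06:54–18:40 = 11 h 46 min
Total worked: 55 h 45 min = 3345 min.
Regular 40 h 0 min = 2400 min at £50.50/h; overtime 15 h 45 min = 945 min at £75.75/h.
Pay = (2400 × £50.50 + 945 × £75.75) ÷ 60 = £3213.06.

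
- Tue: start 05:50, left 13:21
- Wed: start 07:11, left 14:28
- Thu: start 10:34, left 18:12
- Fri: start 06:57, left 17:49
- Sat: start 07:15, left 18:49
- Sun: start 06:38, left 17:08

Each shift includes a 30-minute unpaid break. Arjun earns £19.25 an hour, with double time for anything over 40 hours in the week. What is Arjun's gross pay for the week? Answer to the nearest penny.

Tue: 05:50–13:21 = 7 h 31 min; less 30 min break → 7 h 1 min
Wed: 07:11–14:28 = 7 h 17 min; less 30 min break → 6 h 47 min
Thu: 10:34–18:12 = 7 h 38 min; less 30 min break → 7 h 8 min
Fri: 06:57–17:49 = 10 h 52 min; less 30 min break → 10 h 22 min
Sat: 07:15–18:49 = 11 h 34 min; less 30 min break → 11 h 4 min
Sun: 06:38–17:08 = 10 h 30 min; less 30 min break → 10 h 0 min
Total worked: 52 h 22 min = 3142 min.
Regular 40 h 0 min = 2400 min at £19.25/h; overtime 12 h 22 min = 742 min at £38.50/h.
Pay = (2400 × £19.25 + 742 × £38.50) ÷ 60 = £1246.12.

£1246.12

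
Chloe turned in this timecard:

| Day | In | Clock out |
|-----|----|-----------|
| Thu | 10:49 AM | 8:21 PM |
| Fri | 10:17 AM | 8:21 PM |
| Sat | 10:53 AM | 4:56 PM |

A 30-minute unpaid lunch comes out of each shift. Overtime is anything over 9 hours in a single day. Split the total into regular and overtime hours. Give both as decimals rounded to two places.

Regular 23.55 hours, overtime 0.60 hours

Thu: 10:49 AM–8:21 PM = 9 h 32 min; less 30 min break → 9 h 2 min
Fri: 10:17 AM–8:21 PM = 10 h 4 min; less 30 min break → 9 h 34 min
Sat: 10:53 AM–4:56 PM = 6 h 3 min; less 30 min break → 5 h 33 min
Thu reg 9 h 0 min / OT 0 h 2 min; Fri reg 9 h 0 min / OT 0 h 34 min; Sat reg 5 h 33 min / OT 0 h 0 min.
Totals: regular 23 h 33 min, overtime 0 h 36 min.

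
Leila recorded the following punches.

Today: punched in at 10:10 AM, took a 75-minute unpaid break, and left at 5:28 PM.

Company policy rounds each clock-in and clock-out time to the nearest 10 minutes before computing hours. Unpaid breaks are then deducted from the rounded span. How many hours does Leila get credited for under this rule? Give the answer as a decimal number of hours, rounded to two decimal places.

Today: in 10:10 AM→10:10 AM, out 5:28 PM→5:30 PM; 7 h 20 min − 75 min = 6 h 5 min

6.08 hours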